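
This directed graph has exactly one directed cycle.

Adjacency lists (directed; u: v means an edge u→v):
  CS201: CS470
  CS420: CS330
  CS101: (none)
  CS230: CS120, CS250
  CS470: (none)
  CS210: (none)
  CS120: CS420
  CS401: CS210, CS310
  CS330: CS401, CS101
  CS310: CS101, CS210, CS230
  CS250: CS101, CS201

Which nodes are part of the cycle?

CS120, CS230, CS310, CS330, CS401, CS420

DFS with gray/black marking from CS230:
CS230 gray
  CS120 gray
    CS420 gray
      CS330 gray
        CS401 gray
          CS210 gray
          CS210 black
          CS310 gray
            CS101 gray
            CS101 black
            CS310→CS210: CS210 black — skip
            CS310→CS230: CS230 is gray → back edge
Back edge closes the cycle CS230 → CS120 → CS420 → CS330 → CS401 → CS310 → CS230; its vertices are {CS120, CS230, CS310, CS330, CS401, CS420}.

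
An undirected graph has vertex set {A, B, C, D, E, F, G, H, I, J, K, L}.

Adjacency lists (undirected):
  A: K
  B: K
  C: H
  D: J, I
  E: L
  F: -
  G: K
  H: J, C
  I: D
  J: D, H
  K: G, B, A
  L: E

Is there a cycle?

No

DFS, tracking each vertex's parent; an edge to a visited non-parent vertex closes a cycle.
Start from L:
visit L (parent –)
  visit E (parent L)
    E–L: parent, skip
visit A (parent –)
  visit K (parent A)
    visit G (parent K)
      G–K: parent, skip
    visit B (parent K)
      B–K: parent, skip
    K–A: parent, skip
visit C (parent –)
  visit H (parent C)
    visit J (parent H)
      visit D (parent J)
        D–J: parent, skip
        visit I (parent D)
          I–D: parent, skip
      J–H: parent, skip
    H–C: parent, skip
visit F (parent –)
No non-parent visited neighbor found — the graph is a forest.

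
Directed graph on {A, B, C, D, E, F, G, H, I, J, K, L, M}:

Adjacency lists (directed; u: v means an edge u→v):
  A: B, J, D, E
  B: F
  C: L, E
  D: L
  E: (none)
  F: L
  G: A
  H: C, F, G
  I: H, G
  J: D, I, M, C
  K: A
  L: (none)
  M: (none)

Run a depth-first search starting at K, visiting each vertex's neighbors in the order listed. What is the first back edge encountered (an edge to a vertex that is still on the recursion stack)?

DFS from K (visiting each vertex's neighbors in the order listed); mark gray on enter, black on exit:
K gray
  A gray
    B gray
      F gray
        L gray
        L black
      F black
    B black
    J gray
      D gray
        D→L: L black — skip
      D black
      I gray
        H gray
          C gray
            C→L: L black — skip
            E gray
            E black
          C black
          H→F: F black — skip
          G gray
            G→A: A is gray → back edge
First back edge: G → A.

G->A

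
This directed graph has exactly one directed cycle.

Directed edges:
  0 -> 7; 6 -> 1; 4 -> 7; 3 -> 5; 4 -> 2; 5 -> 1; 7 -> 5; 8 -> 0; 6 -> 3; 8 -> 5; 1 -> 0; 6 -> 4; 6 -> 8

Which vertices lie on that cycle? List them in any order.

DFS with gray/black marking from 1:
1 gray
  0 gray
    7 gray
      5 gray
        5→1: 1 is gray → back edge
Back edge closes the cycle 1 → 0 → 7 → 5 → 1; its vertices are {0, 1, 5, 7}.

0, 1, 5, 7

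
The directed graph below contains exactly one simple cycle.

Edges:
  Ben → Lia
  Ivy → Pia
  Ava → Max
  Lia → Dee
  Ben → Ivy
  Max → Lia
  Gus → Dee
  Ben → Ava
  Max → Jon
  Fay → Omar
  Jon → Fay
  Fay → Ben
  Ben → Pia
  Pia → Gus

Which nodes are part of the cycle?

Ava, Ben, Fay, Jon, Max

DFS with gray/black marking from Fay:
Fay gray
  Omar gray
  Omar black
  Ben gray
    Lia gray
      Dee gray
      Dee black
    Lia black
    Pia gray
      Gus gray
        Gus→Dee: Dee black — skip
      Gus black
    Pia black
    Ava gray
      Max gray
        Max→Lia: Lia black — skip
        Jon gray
          Jon→Fay: Fay is gray → back edge
Back edge closes the cycle Fay → Ben → Ava → Max → Jon → Fay; its vertices are {Ava, Ben, Fay, Jon, Max}.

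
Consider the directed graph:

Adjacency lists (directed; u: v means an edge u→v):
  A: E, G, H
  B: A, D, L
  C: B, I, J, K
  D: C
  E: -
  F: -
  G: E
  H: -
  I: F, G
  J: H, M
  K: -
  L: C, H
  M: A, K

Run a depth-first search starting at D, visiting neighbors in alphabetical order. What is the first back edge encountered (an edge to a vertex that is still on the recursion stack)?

B→D

DFS from D (visiting neighbors in alphabetical order); mark gray on enter, black on exit:
D gray
  C gray
    B gray
      A gray
        E gray
        E black
        G gray
          G→E: E black — skip
        G black
        H gray
        H black
      A black
      B→D: D is gray → back edge
First back edge: B → D.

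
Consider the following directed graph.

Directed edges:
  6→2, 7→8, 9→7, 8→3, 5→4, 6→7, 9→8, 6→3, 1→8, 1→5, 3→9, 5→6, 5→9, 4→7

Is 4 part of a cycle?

No

4 lies on a cycle iff there is a path from 4 back to itself.
Exploring from 4, it never reaches itself; equivalently, its strongly connected component is a singleton.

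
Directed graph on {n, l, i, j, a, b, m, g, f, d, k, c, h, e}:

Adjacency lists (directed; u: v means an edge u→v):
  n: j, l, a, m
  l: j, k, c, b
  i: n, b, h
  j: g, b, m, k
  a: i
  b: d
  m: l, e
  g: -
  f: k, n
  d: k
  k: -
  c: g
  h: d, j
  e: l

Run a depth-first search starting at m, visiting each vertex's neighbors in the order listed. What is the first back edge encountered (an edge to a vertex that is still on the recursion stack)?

j->m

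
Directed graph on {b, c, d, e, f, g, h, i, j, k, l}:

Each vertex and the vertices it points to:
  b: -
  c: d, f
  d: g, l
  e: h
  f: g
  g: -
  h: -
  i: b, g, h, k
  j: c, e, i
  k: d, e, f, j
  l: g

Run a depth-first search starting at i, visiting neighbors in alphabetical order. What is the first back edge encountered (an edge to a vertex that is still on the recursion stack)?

DFS from i (visiting neighbors in alphabetical order); mark gray on enter, black on exit:
i gray
  b gray
  b black
  g gray
  g black
  h gray
  h black
  k gray
    d gray
      d→g: g black — skip
      l gray
        l→g: g black — skip
      l black
    d black
    e gray
      e→h: h black — skip
    e black
    f gray
      f→g: g black — skip
    f black
    j gray
      c gray
        c→d: d black — skip
        c→f: f black — skip
      c black
      j→e: e black — skip
      j→i: i is gray → back edge
First back edge: j → i.

j->i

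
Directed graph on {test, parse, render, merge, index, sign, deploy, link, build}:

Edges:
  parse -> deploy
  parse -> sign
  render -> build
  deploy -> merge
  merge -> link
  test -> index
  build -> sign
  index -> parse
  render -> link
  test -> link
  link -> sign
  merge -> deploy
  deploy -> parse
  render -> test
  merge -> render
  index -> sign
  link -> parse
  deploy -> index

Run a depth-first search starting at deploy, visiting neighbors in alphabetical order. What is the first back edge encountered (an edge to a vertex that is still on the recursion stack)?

parse→deploy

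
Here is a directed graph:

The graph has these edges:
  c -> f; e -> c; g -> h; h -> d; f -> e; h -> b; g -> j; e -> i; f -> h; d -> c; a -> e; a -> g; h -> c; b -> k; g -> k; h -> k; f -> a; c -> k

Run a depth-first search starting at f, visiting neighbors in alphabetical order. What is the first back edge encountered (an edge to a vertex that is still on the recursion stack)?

c->f

DFS from f (visiting neighbors in alphabetical order); mark gray on enter, black on exit:
f gray
  a gray
    e gray
      c gray
        c→f: f is gray → back edge
First back edge: c → f.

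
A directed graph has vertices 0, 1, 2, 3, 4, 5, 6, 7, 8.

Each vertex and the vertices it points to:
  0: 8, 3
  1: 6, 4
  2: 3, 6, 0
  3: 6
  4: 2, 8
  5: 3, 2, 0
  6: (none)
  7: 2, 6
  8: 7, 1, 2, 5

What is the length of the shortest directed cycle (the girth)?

3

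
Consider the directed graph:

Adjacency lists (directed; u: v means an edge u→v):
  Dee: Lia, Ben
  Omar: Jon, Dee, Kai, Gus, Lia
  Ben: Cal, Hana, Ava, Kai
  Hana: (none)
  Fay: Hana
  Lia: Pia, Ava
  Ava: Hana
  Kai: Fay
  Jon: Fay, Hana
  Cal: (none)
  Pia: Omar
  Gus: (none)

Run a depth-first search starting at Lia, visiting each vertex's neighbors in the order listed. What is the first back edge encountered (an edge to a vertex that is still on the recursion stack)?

DFS from Lia (visiting each vertex's neighbors in the order listed); mark gray on enter, black on exit:
Lia gray
  Pia gray
    Omar gray
      Jon gray
        Fay gray
          Hana gray
          Hana black
        Fay black
        Jon→Hana: Hana black — skip
      Jon black
      Dee gray
        Dee→Lia: Lia is gray → back edge
First back edge: Dee → Lia.

Dee→Lia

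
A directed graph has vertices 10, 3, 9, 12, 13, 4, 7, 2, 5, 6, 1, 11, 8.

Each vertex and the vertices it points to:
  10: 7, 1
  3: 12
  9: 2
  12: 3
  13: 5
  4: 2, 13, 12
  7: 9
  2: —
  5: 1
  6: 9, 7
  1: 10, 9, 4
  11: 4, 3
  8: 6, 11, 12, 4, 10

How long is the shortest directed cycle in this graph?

For each vertex v, BFS finds the shortest path from v back to v.
The shortest such closed walk is 3 → 12 → 3, length 2.

2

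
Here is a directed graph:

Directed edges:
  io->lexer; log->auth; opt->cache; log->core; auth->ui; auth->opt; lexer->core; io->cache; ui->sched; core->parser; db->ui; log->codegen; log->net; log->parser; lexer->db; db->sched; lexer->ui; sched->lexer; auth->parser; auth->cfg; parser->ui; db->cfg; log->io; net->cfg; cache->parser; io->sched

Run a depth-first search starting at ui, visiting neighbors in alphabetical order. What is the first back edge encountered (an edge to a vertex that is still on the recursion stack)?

parser→ui

DFS from ui (visiting neighbors in alphabetical order); mark gray on enter, black on exit:
ui gray
  sched gray
    lexer gray
      core gray
        parser gray
          parser→ui: ui is gray → back edge
First back edge: parser → ui.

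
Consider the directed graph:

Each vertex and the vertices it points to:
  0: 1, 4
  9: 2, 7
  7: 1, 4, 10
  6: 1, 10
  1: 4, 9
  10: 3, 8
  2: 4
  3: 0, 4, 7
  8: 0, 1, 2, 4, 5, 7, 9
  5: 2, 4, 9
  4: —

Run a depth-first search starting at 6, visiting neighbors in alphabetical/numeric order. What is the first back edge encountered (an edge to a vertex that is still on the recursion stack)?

DFS from 6 (visiting neighbors in alphabetical/numeric order); mark gray on enter, black on exit:
6 gray
  1 gray
    4 gray
    4 black
    9 gray
      2 gray
        2→4: 4 black — skip
      2 black
      7 gray
        7→1: 1 is gray → back edge
First back edge: 7 → 1.

7→1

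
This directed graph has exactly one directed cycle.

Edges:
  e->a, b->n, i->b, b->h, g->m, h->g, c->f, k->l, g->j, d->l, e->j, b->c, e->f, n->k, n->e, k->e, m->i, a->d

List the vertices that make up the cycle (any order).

b, g, h, i, m

DFS with gray/black marking from b:
b gray
  n gray
    k gray
      e gray
        a gray
          d gray
            l gray
            l black
          d black
        a black
        f gray
        f black
        j gray
        j black
      e black
      k→l: l black — skip
    k black
    n→e: e black — skip
  n black
  c gray
    c→f: f black — skip
  c black
  h gray
    g gray
      g→j: j black — skip
      m gray
        i gray
          i→b: b is gray → back edge
Back edge closes the cycle b → h → g → m → i → b; its vertices are {b, g, h, i, m}.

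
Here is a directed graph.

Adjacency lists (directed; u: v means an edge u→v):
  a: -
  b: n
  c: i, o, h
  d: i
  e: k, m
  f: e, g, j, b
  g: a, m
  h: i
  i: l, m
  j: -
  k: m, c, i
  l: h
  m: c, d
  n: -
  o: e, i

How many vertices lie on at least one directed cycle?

9

A vertex is on a directed cycle iff it belongs to a strongly connected component of size ≥ 2 (or has a self-loop).
The vertices on cycles are {c, d, e, h, i, k, l, m, o} — 9 in total.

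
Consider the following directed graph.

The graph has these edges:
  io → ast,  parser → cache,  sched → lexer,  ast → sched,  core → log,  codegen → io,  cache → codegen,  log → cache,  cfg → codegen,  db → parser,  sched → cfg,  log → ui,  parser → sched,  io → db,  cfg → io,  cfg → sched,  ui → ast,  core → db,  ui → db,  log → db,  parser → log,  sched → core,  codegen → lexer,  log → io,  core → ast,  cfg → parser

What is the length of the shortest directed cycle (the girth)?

2

For each vertex v, BFS finds the shortest path from v back to v.
The shortest such closed walk is cfg → sched → cfg, length 2.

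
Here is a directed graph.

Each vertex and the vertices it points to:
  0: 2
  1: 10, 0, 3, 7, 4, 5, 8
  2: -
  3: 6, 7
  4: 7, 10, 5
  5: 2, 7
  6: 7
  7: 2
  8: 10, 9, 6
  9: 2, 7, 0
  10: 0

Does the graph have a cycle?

No

DFS with white/gray/black marking, starting from 1:
1 gray
  10 gray
    0 gray
      2 gray
      2 black
    0 black
  10 black
  1→0: 0 black — skip
  3 gray
    6 gray
      7 gray
        7→2: 2 black — skip
      7 black
    6 black
    3→7: 7 black — skip
  3 black
  1→7: 7 black — skip
  4 gray
    4→7: 7 black — skip
    4→10: 10 black — skip
    5 gray
      5→2: 2 black — skip
      5→7: 7 black — skip
    5 black
  4 black
  1→5: 5 black — skip
  8 gray
    8→10: 10 black — skip
    9 gray
      9→2: 2 black — skip
      9→7: 7 black — skip
      9→0: 0 black — skip
    9 black
    8→6: 6 black — skip
  8 black
1 black
Every edge goes to a white or black vertex — no back edge, so the graph is acyclic.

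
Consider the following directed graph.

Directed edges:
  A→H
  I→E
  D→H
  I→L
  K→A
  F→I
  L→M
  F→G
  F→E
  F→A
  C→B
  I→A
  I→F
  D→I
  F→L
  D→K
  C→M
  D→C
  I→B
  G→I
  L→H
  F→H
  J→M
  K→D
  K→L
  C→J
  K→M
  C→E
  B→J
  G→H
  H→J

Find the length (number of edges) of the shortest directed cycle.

2

For each vertex v, BFS finds the shortest path from v back to v.
The shortest such closed walk is D → K → D, length 2.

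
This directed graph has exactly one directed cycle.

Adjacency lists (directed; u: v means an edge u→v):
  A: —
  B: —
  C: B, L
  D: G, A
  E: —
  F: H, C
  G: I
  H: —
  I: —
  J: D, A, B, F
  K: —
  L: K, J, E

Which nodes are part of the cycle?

DFS with gray/black marking from L:
L gray
  K gray
  K black
  J gray
    D gray
      G gray
        I gray
        I black
      G black
      A gray
      A black
    D black
    J→A: A black — skip
    B gray
    B black
    F gray
      H gray
      H black
      C gray
        C→B: B black — skip
        C→L: L is gray → back edge
Back edge closes the cycle L → J → F → C → L; its vertices are {C, F, J, L}.

C, F, J, L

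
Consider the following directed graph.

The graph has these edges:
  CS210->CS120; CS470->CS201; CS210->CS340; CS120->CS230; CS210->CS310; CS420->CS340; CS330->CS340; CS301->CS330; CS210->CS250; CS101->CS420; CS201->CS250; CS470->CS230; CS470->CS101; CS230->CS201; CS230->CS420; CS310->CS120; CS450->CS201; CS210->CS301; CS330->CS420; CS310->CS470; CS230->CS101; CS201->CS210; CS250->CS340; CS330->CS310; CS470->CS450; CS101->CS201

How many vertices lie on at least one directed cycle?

10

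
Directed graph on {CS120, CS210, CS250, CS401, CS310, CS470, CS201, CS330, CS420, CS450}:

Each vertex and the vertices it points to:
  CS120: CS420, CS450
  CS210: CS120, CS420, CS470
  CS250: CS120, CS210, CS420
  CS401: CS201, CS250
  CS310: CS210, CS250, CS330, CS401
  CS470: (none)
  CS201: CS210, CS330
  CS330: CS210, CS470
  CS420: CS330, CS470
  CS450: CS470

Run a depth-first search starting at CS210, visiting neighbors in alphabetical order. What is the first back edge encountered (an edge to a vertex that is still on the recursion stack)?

DFS from CS210 (visiting neighbors in alphabetical order); mark gray on enter, black on exit:
CS210 gray
  CS120 gray
    CS420 gray
      CS330 gray
        CS330→CS210: CS210 is gray → back edge
First back edge: CS330 → CS210.

CS330→CS210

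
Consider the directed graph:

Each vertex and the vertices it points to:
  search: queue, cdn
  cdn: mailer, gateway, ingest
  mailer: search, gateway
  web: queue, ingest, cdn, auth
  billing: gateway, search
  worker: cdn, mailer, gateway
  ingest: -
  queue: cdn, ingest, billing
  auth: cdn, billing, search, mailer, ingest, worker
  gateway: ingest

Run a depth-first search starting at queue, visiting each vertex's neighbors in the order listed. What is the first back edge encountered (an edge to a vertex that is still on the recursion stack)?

search->queue

DFS from queue (visiting each vertex's neighbors in the order listed); mark gray on enter, black on exit:
queue gray
  cdn gray
    mailer gray
      search gray
        search→queue: queue is gray → back edge
First back edge: search → queue.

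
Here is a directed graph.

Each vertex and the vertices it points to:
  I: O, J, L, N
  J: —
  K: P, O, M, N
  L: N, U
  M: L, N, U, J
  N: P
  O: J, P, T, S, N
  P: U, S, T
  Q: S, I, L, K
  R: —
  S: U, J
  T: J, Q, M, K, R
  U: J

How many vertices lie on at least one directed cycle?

9

A vertex is on a directed cycle iff it belongs to a strongly connected component of size ≥ 2 (or has a self-loop).
The vertices on cycles are {I, K, L, M, N, O, P, Q, T} — 9 in total.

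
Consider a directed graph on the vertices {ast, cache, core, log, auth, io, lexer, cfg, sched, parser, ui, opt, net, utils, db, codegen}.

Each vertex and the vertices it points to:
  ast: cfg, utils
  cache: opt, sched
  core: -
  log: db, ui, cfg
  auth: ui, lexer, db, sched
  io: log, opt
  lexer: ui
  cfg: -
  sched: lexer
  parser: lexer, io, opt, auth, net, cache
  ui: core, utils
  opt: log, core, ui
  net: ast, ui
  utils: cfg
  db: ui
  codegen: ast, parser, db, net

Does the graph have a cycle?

No

DFS with white/gray/black marking, starting from db:
db gray
  ui gray
    core gray
    core black
    utils gray
      cfg gray
      cfg black
    utils black
  ui black
db black
ast gray
  ast→cfg: cfg black — skip
  ast→utils: utils black — skip
ast black
cache gray
  opt gray
    log gray
      log→db: db black — skip
      log→ui: ui black — skip
      log→cfg: cfg black — skip
    log black
    opt→core: core black — skip
    opt→ui: ui black — skip
  opt black
  sched gray
    lexer gray
      lexer→ui: ui black — skip
    lexer black
  sched black
cache black
auth gray
  auth→ui: ui black — skip
  auth→lexer: lexer black — skip
  auth→db: db black — skip
  auth→sched: sched black — skip
auth black
io gray
  io→log: log black — skip
  io→opt: opt black — skip
io black
parser gray
  parser→lexer: lexer black — skip
  parser→io: io black — skip
  parser→opt: opt black — skip
  parser→auth: auth black — skip
  net gray
    net→ast: ast black — skip
    net→ui: ui black — skip
  net black
  parser→cache: cache black — skip
parser black
codegen gray
  codegen→ast: ast black — skip
  codegen→parser: parser black — skip
  codegen→db: db black — skip
  codegen→net: net black — skip
codegen black
Every edge goes to a white or black vertex — no back edge, so the graph is acyclic.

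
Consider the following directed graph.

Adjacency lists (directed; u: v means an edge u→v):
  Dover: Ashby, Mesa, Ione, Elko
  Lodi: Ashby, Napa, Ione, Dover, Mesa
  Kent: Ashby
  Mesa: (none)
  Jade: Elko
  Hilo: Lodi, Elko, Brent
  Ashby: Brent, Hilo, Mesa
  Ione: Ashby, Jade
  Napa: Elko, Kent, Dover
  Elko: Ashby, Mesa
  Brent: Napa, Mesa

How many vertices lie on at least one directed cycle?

A vertex is on a directed cycle iff it belongs to a strongly connected component of size ≥ 2 (or has a self-loop).
The vertices on cycles are {Elko, Hilo, Ione, Jade, Kent, Lodi, Napa, Ashby, Brent, Dover} — 10 in total.

10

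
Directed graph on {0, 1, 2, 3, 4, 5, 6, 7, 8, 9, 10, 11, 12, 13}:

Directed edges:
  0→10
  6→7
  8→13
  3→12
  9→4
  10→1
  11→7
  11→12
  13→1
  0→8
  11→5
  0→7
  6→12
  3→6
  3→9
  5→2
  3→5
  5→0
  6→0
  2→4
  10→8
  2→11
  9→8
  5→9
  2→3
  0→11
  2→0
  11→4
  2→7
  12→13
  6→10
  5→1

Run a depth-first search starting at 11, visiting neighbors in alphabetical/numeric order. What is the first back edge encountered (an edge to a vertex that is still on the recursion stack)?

0→11

DFS from 11 (visiting neighbors in alphabetical/numeric order); mark gray on enter, black on exit:
11 gray
  4 gray
  4 black
  5 gray
    0 gray
      7 gray
      7 black
      8 gray
        13 gray
          1 gray
          1 black
        13 black
      8 black
      10 gray
        10→1: 1 black — skip
        10→8: 8 black — skip
      10 black
      0→11: 11 is gray → back edge
First back edge: 0 → 11.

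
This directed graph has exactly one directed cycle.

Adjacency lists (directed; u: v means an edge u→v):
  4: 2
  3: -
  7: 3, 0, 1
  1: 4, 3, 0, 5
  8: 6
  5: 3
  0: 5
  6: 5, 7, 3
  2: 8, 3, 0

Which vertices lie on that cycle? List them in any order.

DFS with gray/black marking from 7:
7 gray
  3 gray
  3 black
  0 gray
    5 gray
      5→3: 3 black — skip
    5 black
  0 black
  1 gray
    4 gray
      2 gray
        8 gray
          6 gray
            6→5: 5 black — skip
            6→7: 7 is gray → back edge
Back edge closes the cycle 7 → 1 → 4 → 2 → 8 → 6 → 7; its vertices are {1, 2, 4, 6, 7, 8}.

1, 2, 4, 6, 7, 8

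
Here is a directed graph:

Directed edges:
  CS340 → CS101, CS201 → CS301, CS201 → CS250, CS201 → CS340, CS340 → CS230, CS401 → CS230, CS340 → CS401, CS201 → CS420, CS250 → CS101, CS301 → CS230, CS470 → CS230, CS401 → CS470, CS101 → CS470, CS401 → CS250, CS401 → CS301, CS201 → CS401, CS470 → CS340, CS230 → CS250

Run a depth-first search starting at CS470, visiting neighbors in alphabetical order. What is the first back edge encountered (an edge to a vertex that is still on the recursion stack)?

CS101→CS470

DFS from CS470 (visiting neighbors in alphabetical order); mark gray on enter, black on exit:
CS470 gray
  CS230 gray
    CS250 gray
      CS101 gray
        CS101→CS470: CS470 is gray → back edge
First back edge: CS101 → CS470.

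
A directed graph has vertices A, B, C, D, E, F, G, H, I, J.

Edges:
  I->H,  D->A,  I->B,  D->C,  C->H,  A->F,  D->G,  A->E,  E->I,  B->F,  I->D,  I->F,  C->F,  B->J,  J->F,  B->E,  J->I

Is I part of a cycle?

Yes

I is on a cycle iff I can reach itself via ≥1 edge.
I → B → J → I — yes.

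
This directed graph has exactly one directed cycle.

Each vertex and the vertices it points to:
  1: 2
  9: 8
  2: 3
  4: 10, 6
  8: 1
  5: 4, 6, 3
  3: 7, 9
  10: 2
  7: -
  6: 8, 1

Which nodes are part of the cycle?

1, 2, 3, 8, 9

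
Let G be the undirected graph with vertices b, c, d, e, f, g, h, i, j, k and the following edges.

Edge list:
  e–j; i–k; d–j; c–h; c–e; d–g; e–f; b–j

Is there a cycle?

No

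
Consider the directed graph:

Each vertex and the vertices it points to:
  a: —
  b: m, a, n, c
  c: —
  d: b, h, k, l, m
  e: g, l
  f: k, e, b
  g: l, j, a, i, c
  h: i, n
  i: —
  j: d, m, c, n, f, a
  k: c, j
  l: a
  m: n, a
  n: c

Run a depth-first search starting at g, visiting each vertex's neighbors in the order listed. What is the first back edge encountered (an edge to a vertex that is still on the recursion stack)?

k->j

DFS from g (visiting each vertex's neighbors in the order listed); mark gray on enter, black on exit:
g gray
  l gray
    a gray
    a black
  l black
  j gray
    d gray
      b gray
        m gray
          n gray
            c gray
            c black
          n black
          m→a: a black — skip
        m black
        b→a: a black — skip
        b→n: n black — skip
        b→c: c black — skip
      b black
      h gray
        i gray
        i black
        h→n: n black — skip
      h black
      k gray
        k→c: c black — skip
        k→j: j is gray → back edge
First back edge: k → j.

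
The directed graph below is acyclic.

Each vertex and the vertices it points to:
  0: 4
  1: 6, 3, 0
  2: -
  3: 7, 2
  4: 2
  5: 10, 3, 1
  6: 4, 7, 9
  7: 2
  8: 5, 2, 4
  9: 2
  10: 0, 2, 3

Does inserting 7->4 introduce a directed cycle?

Adding 7→4 creates a cycle iff 4 can already reach 7.
Explore from 4: no path reaches 7. The graph stays acyclic.

No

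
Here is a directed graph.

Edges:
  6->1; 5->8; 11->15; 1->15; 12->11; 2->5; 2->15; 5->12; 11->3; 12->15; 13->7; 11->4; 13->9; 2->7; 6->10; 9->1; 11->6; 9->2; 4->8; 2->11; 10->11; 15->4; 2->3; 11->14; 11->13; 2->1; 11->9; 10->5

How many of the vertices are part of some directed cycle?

A vertex is on a directed cycle iff it belongs to a strongly connected component of size ≥ 2 (or has a self-loop).
The vertices on cycles are {2, 5, 6, 9, 10, 11, 12, 13} — 8 in total.

8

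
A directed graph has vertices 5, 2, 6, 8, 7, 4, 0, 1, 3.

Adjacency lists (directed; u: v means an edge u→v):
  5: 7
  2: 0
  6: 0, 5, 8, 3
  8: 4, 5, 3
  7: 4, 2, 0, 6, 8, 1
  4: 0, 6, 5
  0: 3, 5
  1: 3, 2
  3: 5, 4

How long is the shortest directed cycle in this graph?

For each vertex v, BFS finds the shortest path from v back to v.
The shortest such closed walk is 7 → 6 → 5 → 7, length 3.

3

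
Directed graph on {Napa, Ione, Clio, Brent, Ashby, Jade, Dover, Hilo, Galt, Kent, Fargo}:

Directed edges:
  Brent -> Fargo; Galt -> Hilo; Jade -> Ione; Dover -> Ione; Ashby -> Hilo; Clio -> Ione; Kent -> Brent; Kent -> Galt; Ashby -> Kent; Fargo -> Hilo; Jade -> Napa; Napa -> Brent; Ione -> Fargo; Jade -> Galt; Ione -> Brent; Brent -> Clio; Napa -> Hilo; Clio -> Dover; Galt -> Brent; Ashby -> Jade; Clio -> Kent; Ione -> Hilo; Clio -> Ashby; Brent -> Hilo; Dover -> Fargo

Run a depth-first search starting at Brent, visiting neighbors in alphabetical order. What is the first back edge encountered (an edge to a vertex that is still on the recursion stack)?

DFS from Brent (visiting neighbors in alphabetical order); mark gray on enter, black on exit:
Brent gray
  Clio gray
    Ashby gray
      Hilo gray
      Hilo black
      Jade gray
        Galt gray
          Galt→Brent: Brent is gray → back edge
First back edge: Galt → Brent.

Galt->Brent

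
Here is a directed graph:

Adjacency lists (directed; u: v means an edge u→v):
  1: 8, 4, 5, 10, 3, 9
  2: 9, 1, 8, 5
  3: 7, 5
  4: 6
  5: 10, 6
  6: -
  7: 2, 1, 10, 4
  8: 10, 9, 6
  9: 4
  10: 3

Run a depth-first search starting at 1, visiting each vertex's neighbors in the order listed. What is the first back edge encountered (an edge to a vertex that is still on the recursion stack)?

DFS from 1 (visiting each vertex's neighbors in the order listed); mark gray on enter, black on exit:
1 gray
  8 gray
    10 gray
      3 gray
        7 gray
          2 gray
            9 gray
              4 gray
                6 gray
                6 black
              4 black
            9 black
            2→1: 1 is gray → back edge
First back edge: 2 → 1.

2→1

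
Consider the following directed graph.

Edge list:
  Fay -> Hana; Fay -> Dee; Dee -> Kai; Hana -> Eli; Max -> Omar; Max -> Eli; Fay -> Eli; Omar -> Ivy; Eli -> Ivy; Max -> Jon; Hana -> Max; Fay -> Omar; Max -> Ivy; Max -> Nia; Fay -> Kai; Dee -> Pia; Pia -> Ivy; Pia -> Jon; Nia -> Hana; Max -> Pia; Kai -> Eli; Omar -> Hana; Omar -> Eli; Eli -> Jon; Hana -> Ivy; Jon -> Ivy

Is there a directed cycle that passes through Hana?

Yes

Hana is on a cycle iff Hana can reach itself via ≥1 edge.
Hana → Max → Omar → Hana — yes.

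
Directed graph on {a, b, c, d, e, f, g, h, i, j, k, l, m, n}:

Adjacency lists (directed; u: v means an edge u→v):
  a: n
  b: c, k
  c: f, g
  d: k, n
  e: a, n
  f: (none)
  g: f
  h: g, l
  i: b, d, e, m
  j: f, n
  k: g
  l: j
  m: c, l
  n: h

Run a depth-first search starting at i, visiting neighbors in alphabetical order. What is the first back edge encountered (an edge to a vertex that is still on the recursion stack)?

DFS from i (visiting neighbors in alphabetical order); mark gray on enter, black on exit:
i gray
  b gray
    c gray
      f gray
      f black
      g gray
        g→f: f black — skip
      g black
    c black
    k gray
      k→g: g black — skip
    k black
  b black
  d gray
    d→k: k black — skip
    n gray
      h gray
        h→g: g black — skip
        l gray
          j gray
            j→f: f black — skip
            j→n: n is gray → back edge
First back edge: j → n.

j->n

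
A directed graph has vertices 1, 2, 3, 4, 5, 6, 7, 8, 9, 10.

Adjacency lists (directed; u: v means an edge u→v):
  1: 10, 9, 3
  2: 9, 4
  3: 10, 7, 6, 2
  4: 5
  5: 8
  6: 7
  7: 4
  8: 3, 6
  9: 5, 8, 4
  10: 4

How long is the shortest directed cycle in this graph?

4

For each vertex v, BFS finds the shortest path from v back to v.
The shortest such closed walk is 3 → 2 → 9 → 8 → 3, length 4.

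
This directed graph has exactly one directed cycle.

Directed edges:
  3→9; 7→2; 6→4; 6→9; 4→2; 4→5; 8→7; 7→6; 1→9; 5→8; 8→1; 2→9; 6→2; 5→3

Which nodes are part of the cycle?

DFS with gray/black marking from 4:
4 gray
  2 gray
    9 gray
    9 black
  2 black
  5 gray
    3 gray
      3→9: 9 black — skip
    3 black
    8 gray
      7 gray
        7→2: 2 black — skip
        6 gray
          6→4: 4 is gray → back edge
Back edge closes the cycle 4 → 5 → 8 → 7 → 6 → 4; its vertices are {4, 5, 6, 7, 8}.

4, 5, 6, 7, 8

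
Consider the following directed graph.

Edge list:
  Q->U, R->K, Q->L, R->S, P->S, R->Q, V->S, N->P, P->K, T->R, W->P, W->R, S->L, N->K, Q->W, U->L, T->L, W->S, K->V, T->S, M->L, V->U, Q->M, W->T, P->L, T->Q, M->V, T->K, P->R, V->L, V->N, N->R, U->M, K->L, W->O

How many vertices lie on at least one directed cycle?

A vertex is on a directed cycle iff it belongs to a strongly connected component of size ≥ 2 (or has a self-loop).
The vertices on cycles are {K, M, N, P, Q, R, T, U, V, W} — 10 in total.

10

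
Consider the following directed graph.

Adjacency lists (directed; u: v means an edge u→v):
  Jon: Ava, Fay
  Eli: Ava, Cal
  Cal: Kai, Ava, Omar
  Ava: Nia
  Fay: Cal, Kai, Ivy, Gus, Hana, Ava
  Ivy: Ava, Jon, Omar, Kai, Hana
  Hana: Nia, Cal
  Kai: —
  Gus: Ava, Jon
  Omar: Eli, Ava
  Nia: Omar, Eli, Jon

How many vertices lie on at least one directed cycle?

10

A vertex is on a directed cycle iff it belongs to a strongly connected component of size ≥ 2 (or has a self-loop).
The vertices on cycles are {Ava, Cal, Eli, Fay, Gus, Ivy, Jon, Nia, Hana, Omar} — 10 in total.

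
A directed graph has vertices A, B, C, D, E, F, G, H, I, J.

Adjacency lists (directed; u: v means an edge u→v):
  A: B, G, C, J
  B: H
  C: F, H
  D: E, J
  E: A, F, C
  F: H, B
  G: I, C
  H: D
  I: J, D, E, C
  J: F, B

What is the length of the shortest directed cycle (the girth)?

For each vertex v, BFS finds the shortest path from v back to v.
The shortest such closed walk is G → I → E → A → G, length 4.

4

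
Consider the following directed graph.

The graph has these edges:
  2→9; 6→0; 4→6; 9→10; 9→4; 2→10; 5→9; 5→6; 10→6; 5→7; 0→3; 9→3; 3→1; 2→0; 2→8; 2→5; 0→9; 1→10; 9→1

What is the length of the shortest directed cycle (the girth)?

For each vertex v, BFS finds the shortest path from v back to v.
The shortest such closed walk is 0 → 9 → 4 → 6 → 0, length 4.

4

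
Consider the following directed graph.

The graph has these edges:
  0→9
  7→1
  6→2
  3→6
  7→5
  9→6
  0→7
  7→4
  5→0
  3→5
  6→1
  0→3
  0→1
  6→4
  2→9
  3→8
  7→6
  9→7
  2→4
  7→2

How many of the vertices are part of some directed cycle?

7

A vertex is on a directed cycle iff it belongs to a strongly connected component of size ≥ 2 (or has a self-loop).
The vertices on cycles are {0, 2, 3, 5, 6, 7, 9} — 7 in total.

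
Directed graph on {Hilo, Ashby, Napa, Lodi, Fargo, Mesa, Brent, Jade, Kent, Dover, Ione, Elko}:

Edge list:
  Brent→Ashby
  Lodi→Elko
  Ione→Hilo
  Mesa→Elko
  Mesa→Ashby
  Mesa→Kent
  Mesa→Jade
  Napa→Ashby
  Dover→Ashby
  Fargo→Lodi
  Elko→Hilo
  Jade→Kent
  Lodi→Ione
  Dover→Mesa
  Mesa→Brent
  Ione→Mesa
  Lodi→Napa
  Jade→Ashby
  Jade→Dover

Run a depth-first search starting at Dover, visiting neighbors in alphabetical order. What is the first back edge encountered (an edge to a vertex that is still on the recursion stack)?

Jade→Dover

DFS from Dover (visiting neighbors in alphabetical order); mark gray on enter, black on exit:
Dover gray
  Ashby gray
  Ashby black
  Mesa gray
    Mesa→Ashby: Ashby black — skip
    Brent gray
      Brent→Ashby: Ashby black — skip
    Brent black
    Elko gray
      Hilo gray
      Hilo black
    Elko black
    Jade gray
      Jade→Ashby: Ashby black — skip
      Jade→Dover: Dover is gray → back edge
First back edge: Jade → Dover.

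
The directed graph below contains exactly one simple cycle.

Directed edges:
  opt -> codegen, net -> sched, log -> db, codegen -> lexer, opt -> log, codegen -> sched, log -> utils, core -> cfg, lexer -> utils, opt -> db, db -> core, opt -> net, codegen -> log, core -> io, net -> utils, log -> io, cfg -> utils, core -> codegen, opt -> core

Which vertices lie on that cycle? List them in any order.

DFS with gray/black marking from core:
core gray
  io gray
  io black
  codegen gray
    log gray
      utils gray
      utils black
      db gray
        db→core: core is gray → back edge
Back edge closes the cycle core → codegen → log → db → core; its vertices are {db, log, core, codegen}.

db, log, core, codegen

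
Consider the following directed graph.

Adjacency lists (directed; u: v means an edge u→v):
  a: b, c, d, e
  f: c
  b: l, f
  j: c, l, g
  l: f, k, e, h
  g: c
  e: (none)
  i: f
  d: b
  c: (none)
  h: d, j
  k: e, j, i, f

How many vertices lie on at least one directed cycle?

6

A vertex is on a directed cycle iff it belongs to a strongly connected component of size ≥ 2 (or has a self-loop).
The vertices on cycles are {b, d, h, j, k, l} — 6 in total.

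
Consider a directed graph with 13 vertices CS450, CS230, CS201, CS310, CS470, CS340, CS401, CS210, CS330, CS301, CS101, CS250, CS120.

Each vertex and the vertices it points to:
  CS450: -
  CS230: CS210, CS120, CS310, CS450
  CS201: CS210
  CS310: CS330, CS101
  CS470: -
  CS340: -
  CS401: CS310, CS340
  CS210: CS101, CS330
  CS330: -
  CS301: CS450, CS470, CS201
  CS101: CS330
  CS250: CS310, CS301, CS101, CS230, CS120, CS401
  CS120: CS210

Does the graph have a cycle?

DFS with white/gray/black marking, starting from CS230:
CS230 gray
  CS210 gray
    CS101 gray
      CS330 gray
      CS330 black
    CS101 black
    CS210→CS330: CS330 black — skip
  CS210 black
  CS120 gray
    CS120→CS210: CS210 black — skip
  CS120 black
  CS310 gray
    CS310→CS330: CS330 black — skip
    CS310→CS101: CS101 black — skip
  CS310 black
  CS450 gray
  CS450 black
CS230 black
CS201 gray
  CS201→CS210: CS210 black — skip
CS201 black
CS470 gray
CS470 black
CS340 gray
CS340 black
CS401 gray
  CS401→CS310: CS310 black — skip
  CS401→CS340: CS340 black — skip
CS401 black
CS301 gray
  CS301→CS450: CS450 black — skip
  CS301→CS470: CS470 black — skip
  CS301→CS201: CS201 black — skip
CS301 black
CS250 gray
  CS250→CS310: CS310 black — skip
  CS250→CS301: CS301 black — skip
  CS250→CS101: CS101 black — skip
  CS250→CS230: CS230 black — skip
  CS250→CS120: CS120 black — skip
  CS250→CS401: CS401 black — skip
CS250 black
Every edge goes to a white or black vertex — no back edge, so the graph is acyclic.

No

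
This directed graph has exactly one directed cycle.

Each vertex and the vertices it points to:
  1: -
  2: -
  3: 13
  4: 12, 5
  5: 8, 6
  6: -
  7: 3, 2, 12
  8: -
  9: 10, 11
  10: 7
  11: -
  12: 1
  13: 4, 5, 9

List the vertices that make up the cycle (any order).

3, 7, 9, 10, 13

DFS with gray/black marking from 13:
13 gray
  4 gray
    12 gray
      1 gray
      1 black
    12 black
    5 gray
      8 gray
      8 black
      6 gray
      6 black
    5 black
  4 black
  13→5: 5 black — skip
  9 gray
    10 gray
      7 gray
        3 gray
          3→13: 13 is gray → back edge
Back edge closes the cycle 13 → 9 → 10 → 7 → 3 → 13; its vertices are {3, 7, 9, 10, 13}.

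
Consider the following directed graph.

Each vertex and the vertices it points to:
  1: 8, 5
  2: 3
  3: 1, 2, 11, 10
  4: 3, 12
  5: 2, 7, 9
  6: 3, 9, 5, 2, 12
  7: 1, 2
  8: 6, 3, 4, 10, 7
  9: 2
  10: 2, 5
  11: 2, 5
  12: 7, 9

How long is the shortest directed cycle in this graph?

For each vertex v, BFS finds the shortest path from v back to v.
The shortest such closed walk is 3 → 2 → 3, length 2.

2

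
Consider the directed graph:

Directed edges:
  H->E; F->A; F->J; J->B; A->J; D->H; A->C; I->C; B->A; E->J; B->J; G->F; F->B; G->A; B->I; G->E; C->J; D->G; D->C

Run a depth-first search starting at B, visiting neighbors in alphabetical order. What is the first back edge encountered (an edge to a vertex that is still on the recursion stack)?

DFS from B (visiting neighbors in alphabetical order); mark gray on enter, black on exit:
B gray
  A gray
    C gray
      J gray
        J→B: B is gray → back edge
First back edge: J → B.

J→B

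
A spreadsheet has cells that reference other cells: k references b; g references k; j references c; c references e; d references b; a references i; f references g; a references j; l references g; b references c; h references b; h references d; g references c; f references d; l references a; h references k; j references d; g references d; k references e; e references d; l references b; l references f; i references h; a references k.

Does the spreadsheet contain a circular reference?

Yes

DFS with white/gray/black marking, starting from k:
k gray
  e gray
    d gray
      b gray
        c gray
          c→e: e is gray → back edge
Back edge found, so a cycle exists: e → d → b → c → e.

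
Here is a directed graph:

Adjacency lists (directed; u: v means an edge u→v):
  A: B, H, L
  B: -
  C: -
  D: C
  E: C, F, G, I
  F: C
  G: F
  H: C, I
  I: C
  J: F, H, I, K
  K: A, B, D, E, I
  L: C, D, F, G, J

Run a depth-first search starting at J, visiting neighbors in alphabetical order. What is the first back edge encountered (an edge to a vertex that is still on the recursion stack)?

L->J

DFS from J (visiting neighbors in alphabetical order); mark gray on enter, black on exit:
J gray
  F gray
    C gray
    C black
  F black
  H gray
    H→C: C black — skip
    I gray
      I→C: C black — skip
    I black
  H black
  J→I: I black — skip
  K gray
    A gray
      B gray
      B black
      A→H: H black — skip
      L gray
        L→C: C black — skip
        D gray
          D→C: C black — skip
        D black
        L→F: F black — skip
        G gray
          G→F: F black — skip
        G black
        L→J: J is gray → back edge
First back edge: L → J.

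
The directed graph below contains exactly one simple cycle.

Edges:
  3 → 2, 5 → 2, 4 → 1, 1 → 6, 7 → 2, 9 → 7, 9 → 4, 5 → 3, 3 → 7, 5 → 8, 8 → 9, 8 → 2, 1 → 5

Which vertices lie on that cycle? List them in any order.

DFS with gray/black marking from 9:
9 gray
  7 gray
    2 gray
    2 black
  7 black
  4 gray
    1 gray
      5 gray
        3 gray
          3→7: 7 black — skip
          3→2: 2 black — skip
        3 black
        5→2: 2 black — skip
        8 gray
          8→9: 9 is gray → back edge
Back edge closes the cycle 9 → 4 → 1 → 5 → 8 → 9; its vertices are {1, 4, 5, 8, 9}.

1, 4, 5, 8, 9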